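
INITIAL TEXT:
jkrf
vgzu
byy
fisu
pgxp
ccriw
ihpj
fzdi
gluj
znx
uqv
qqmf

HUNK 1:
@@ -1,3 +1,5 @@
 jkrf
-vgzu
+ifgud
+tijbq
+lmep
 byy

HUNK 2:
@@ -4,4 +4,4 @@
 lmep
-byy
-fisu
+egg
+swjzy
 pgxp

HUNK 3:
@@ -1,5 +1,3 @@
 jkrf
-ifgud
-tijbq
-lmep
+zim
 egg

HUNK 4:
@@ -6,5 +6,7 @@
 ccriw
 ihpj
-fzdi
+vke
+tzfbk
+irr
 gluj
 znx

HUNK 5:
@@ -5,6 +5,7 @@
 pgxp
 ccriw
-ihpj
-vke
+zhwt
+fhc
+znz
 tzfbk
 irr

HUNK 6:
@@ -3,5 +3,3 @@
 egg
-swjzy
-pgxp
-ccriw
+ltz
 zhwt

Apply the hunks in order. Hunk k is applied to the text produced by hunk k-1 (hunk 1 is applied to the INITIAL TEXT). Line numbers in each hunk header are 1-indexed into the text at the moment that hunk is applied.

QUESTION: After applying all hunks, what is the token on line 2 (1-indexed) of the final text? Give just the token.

Answer: zim

Derivation:
Hunk 1: at line 1 remove [vgzu] add [ifgud,tijbq,lmep] -> 14 lines: jkrf ifgud tijbq lmep byy fisu pgxp ccriw ihpj fzdi gluj znx uqv qqmf
Hunk 2: at line 4 remove [byy,fisu] add [egg,swjzy] -> 14 lines: jkrf ifgud tijbq lmep egg swjzy pgxp ccriw ihpj fzdi gluj znx uqv qqmf
Hunk 3: at line 1 remove [ifgud,tijbq,lmep] add [zim] -> 12 lines: jkrf zim egg swjzy pgxp ccriw ihpj fzdi gluj znx uqv qqmf
Hunk 4: at line 6 remove [fzdi] add [vke,tzfbk,irr] -> 14 lines: jkrf zim egg swjzy pgxp ccriw ihpj vke tzfbk irr gluj znx uqv qqmf
Hunk 5: at line 5 remove [ihpj,vke] add [zhwt,fhc,znz] -> 15 lines: jkrf zim egg swjzy pgxp ccriw zhwt fhc znz tzfbk irr gluj znx uqv qqmf
Hunk 6: at line 3 remove [swjzy,pgxp,ccriw] add [ltz] -> 13 lines: jkrf zim egg ltz zhwt fhc znz tzfbk irr gluj znx uqv qqmf
Final line 2: zim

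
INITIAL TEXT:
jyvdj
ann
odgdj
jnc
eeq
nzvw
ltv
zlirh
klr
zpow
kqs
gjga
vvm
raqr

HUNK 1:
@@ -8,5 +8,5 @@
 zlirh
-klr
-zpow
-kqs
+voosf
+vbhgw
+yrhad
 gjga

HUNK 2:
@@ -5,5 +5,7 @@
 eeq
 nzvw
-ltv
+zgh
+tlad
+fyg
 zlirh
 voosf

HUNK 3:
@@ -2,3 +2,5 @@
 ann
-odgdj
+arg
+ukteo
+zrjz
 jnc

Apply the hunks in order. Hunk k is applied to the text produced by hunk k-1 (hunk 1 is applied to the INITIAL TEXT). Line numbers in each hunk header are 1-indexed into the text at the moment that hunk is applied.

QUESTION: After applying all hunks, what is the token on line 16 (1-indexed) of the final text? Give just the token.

Hunk 1: at line 8 remove [klr,zpow,kqs] add [voosf,vbhgw,yrhad] -> 14 lines: jyvdj ann odgdj jnc eeq nzvw ltv zlirh voosf vbhgw yrhad gjga vvm raqr
Hunk 2: at line 5 remove [ltv] add [zgh,tlad,fyg] -> 16 lines: jyvdj ann odgdj jnc eeq nzvw zgh tlad fyg zlirh voosf vbhgw yrhad gjga vvm raqr
Hunk 3: at line 2 remove [odgdj] add [arg,ukteo,zrjz] -> 18 lines: jyvdj ann arg ukteo zrjz jnc eeq nzvw zgh tlad fyg zlirh voosf vbhgw yrhad gjga vvm raqr
Final line 16: gjga

Answer: gjga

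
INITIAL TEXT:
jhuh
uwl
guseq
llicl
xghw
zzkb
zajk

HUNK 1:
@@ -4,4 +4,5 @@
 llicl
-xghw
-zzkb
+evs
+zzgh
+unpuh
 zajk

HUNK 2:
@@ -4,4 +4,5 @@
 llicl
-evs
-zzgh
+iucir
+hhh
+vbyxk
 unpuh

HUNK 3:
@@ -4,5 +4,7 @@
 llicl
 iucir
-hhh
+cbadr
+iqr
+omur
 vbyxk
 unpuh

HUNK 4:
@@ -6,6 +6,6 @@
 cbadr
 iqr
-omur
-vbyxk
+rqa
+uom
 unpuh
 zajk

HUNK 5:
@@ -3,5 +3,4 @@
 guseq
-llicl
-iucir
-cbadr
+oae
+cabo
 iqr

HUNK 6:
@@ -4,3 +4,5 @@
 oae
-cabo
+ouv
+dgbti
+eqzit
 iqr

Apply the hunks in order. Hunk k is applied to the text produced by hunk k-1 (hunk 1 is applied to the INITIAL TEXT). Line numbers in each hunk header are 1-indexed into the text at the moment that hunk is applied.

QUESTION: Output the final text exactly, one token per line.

Hunk 1: at line 4 remove [xghw,zzkb] add [evs,zzgh,unpuh] -> 8 lines: jhuh uwl guseq llicl evs zzgh unpuh zajk
Hunk 2: at line 4 remove [evs,zzgh] add [iucir,hhh,vbyxk] -> 9 lines: jhuh uwl guseq llicl iucir hhh vbyxk unpuh zajk
Hunk 3: at line 4 remove [hhh] add [cbadr,iqr,omur] -> 11 lines: jhuh uwl guseq llicl iucir cbadr iqr omur vbyxk unpuh zajk
Hunk 4: at line 6 remove [omur,vbyxk] add [rqa,uom] -> 11 lines: jhuh uwl guseq llicl iucir cbadr iqr rqa uom unpuh zajk
Hunk 5: at line 3 remove [llicl,iucir,cbadr] add [oae,cabo] -> 10 lines: jhuh uwl guseq oae cabo iqr rqa uom unpuh zajk
Hunk 6: at line 4 remove [cabo] add [ouv,dgbti,eqzit] -> 12 lines: jhuh uwl guseq oae ouv dgbti eqzit iqr rqa uom unpuh zajk

Answer: jhuh
uwl
guseq
oae
ouv
dgbti
eqzit
iqr
rqa
uom
unpuh
zajk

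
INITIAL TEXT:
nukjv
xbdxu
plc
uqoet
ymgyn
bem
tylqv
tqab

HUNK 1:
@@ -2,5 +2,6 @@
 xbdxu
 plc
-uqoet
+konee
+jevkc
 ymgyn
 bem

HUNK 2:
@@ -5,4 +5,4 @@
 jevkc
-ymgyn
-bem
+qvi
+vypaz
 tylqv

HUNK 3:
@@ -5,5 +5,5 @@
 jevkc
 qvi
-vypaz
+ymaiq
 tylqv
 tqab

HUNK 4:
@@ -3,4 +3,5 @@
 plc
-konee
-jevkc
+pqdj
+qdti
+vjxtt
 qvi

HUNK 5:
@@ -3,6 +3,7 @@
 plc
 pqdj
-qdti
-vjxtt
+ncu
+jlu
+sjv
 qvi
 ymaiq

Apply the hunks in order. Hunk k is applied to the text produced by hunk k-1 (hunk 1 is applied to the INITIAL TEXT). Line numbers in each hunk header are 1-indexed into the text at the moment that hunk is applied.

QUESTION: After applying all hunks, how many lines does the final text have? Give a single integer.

Hunk 1: at line 2 remove [uqoet] add [konee,jevkc] -> 9 lines: nukjv xbdxu plc konee jevkc ymgyn bem tylqv tqab
Hunk 2: at line 5 remove [ymgyn,bem] add [qvi,vypaz] -> 9 lines: nukjv xbdxu plc konee jevkc qvi vypaz tylqv tqab
Hunk 3: at line 5 remove [vypaz] add [ymaiq] -> 9 lines: nukjv xbdxu plc konee jevkc qvi ymaiq tylqv tqab
Hunk 4: at line 3 remove [konee,jevkc] add [pqdj,qdti,vjxtt] -> 10 lines: nukjv xbdxu plc pqdj qdti vjxtt qvi ymaiq tylqv tqab
Hunk 5: at line 3 remove [qdti,vjxtt] add [ncu,jlu,sjv] -> 11 lines: nukjv xbdxu plc pqdj ncu jlu sjv qvi ymaiq tylqv tqab
Final line count: 11

Answer: 11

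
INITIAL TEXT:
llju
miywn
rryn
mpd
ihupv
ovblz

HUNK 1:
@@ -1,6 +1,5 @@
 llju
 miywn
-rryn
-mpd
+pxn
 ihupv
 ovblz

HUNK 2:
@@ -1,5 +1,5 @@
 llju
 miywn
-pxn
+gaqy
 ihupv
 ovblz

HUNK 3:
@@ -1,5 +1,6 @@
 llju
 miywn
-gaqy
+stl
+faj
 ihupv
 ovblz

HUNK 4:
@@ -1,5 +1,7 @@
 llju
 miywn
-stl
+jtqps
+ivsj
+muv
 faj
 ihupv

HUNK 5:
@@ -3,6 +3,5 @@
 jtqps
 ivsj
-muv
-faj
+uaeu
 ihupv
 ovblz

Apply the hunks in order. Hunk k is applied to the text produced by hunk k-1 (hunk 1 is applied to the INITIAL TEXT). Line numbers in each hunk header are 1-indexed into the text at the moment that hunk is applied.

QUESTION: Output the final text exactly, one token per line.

Answer: llju
miywn
jtqps
ivsj
uaeu
ihupv
ovblz

Derivation:
Hunk 1: at line 1 remove [rryn,mpd] add [pxn] -> 5 lines: llju miywn pxn ihupv ovblz
Hunk 2: at line 1 remove [pxn] add [gaqy] -> 5 lines: llju miywn gaqy ihupv ovblz
Hunk 3: at line 1 remove [gaqy] add [stl,faj] -> 6 lines: llju miywn stl faj ihupv ovblz
Hunk 4: at line 1 remove [stl] add [jtqps,ivsj,muv] -> 8 lines: llju miywn jtqps ivsj muv faj ihupv ovblz
Hunk 5: at line 3 remove [muv,faj] add [uaeu] -> 7 lines: llju miywn jtqps ivsj uaeu ihupv ovblz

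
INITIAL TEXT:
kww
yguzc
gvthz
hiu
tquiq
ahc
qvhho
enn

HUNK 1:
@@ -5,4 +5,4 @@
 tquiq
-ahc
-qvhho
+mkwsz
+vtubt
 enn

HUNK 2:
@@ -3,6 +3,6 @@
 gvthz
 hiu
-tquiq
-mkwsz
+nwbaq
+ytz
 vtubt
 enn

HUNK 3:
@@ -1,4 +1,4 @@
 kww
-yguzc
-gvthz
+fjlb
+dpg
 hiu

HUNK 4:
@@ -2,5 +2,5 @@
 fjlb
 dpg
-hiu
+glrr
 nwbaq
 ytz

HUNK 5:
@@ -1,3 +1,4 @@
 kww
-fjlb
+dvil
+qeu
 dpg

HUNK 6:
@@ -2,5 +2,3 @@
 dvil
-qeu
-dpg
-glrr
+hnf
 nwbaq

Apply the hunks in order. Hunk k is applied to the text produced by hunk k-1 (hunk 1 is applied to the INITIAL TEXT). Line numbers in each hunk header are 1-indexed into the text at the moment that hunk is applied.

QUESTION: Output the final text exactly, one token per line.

Hunk 1: at line 5 remove [ahc,qvhho] add [mkwsz,vtubt] -> 8 lines: kww yguzc gvthz hiu tquiq mkwsz vtubt enn
Hunk 2: at line 3 remove [tquiq,mkwsz] add [nwbaq,ytz] -> 8 lines: kww yguzc gvthz hiu nwbaq ytz vtubt enn
Hunk 3: at line 1 remove [yguzc,gvthz] add [fjlb,dpg] -> 8 lines: kww fjlb dpg hiu nwbaq ytz vtubt enn
Hunk 4: at line 2 remove [hiu] add [glrr] -> 8 lines: kww fjlb dpg glrr nwbaq ytz vtubt enn
Hunk 5: at line 1 remove [fjlb] add [dvil,qeu] -> 9 lines: kww dvil qeu dpg glrr nwbaq ytz vtubt enn
Hunk 6: at line 2 remove [qeu,dpg,glrr] add [hnf] -> 7 lines: kww dvil hnf nwbaq ytz vtubt enn

Answer: kww
dvil
hnf
nwbaq
ytz
vtubt
enn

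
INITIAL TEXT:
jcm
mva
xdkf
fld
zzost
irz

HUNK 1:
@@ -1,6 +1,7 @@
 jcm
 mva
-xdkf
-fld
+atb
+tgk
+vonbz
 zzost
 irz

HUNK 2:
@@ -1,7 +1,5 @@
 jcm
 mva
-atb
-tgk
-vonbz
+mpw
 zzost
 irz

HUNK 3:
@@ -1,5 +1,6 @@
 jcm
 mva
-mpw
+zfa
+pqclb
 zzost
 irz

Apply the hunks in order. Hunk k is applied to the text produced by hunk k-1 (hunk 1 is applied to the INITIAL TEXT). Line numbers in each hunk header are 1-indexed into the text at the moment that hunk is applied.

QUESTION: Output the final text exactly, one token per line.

Hunk 1: at line 1 remove [xdkf,fld] add [atb,tgk,vonbz] -> 7 lines: jcm mva atb tgk vonbz zzost irz
Hunk 2: at line 1 remove [atb,tgk,vonbz] add [mpw] -> 5 lines: jcm mva mpw zzost irz
Hunk 3: at line 1 remove [mpw] add [zfa,pqclb] -> 6 lines: jcm mva zfa pqclb zzost irz

Answer: jcm
mva
zfa
pqclb
zzost
irz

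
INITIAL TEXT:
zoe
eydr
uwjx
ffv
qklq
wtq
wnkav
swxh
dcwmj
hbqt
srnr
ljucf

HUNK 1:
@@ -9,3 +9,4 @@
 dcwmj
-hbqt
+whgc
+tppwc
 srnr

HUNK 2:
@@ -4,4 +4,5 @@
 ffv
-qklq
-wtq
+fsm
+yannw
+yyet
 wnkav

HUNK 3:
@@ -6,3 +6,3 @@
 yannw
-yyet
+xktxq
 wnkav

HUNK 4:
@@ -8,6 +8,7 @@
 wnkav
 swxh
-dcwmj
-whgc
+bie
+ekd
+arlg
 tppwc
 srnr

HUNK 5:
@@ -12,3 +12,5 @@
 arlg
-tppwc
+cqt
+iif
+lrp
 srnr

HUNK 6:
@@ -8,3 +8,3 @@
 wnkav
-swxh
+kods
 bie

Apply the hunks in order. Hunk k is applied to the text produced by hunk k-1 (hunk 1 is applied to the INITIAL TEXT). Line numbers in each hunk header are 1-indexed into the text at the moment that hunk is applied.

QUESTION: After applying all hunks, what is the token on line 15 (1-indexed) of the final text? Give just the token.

Answer: lrp

Derivation:
Hunk 1: at line 9 remove [hbqt] add [whgc,tppwc] -> 13 lines: zoe eydr uwjx ffv qklq wtq wnkav swxh dcwmj whgc tppwc srnr ljucf
Hunk 2: at line 4 remove [qklq,wtq] add [fsm,yannw,yyet] -> 14 lines: zoe eydr uwjx ffv fsm yannw yyet wnkav swxh dcwmj whgc tppwc srnr ljucf
Hunk 3: at line 6 remove [yyet] add [xktxq] -> 14 lines: zoe eydr uwjx ffv fsm yannw xktxq wnkav swxh dcwmj whgc tppwc srnr ljucf
Hunk 4: at line 8 remove [dcwmj,whgc] add [bie,ekd,arlg] -> 15 lines: zoe eydr uwjx ffv fsm yannw xktxq wnkav swxh bie ekd arlg tppwc srnr ljucf
Hunk 5: at line 12 remove [tppwc] add [cqt,iif,lrp] -> 17 lines: zoe eydr uwjx ffv fsm yannw xktxq wnkav swxh bie ekd arlg cqt iif lrp srnr ljucf
Hunk 6: at line 8 remove [swxh] add [kods] -> 17 lines: zoe eydr uwjx ffv fsm yannw xktxq wnkav kods bie ekd arlg cqt iif lrp srnr ljucf
Final line 15: lrp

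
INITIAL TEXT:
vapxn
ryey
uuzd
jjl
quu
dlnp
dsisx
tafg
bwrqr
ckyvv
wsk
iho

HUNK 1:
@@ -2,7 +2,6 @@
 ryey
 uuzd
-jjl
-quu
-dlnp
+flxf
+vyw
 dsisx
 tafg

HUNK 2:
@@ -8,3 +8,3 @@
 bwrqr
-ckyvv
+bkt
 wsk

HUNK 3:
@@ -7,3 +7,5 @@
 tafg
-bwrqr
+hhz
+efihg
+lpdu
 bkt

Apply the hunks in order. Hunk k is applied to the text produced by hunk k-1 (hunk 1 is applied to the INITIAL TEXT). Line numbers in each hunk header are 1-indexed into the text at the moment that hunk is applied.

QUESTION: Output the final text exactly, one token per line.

Hunk 1: at line 2 remove [jjl,quu,dlnp] add [flxf,vyw] -> 11 lines: vapxn ryey uuzd flxf vyw dsisx tafg bwrqr ckyvv wsk iho
Hunk 2: at line 8 remove [ckyvv] add [bkt] -> 11 lines: vapxn ryey uuzd flxf vyw dsisx tafg bwrqr bkt wsk iho
Hunk 3: at line 7 remove [bwrqr] add [hhz,efihg,lpdu] -> 13 lines: vapxn ryey uuzd flxf vyw dsisx tafg hhz efihg lpdu bkt wsk iho

Answer: vapxn
ryey
uuzd
flxf
vyw
dsisx
tafg
hhz
efihg
lpdu
bkt
wsk
iho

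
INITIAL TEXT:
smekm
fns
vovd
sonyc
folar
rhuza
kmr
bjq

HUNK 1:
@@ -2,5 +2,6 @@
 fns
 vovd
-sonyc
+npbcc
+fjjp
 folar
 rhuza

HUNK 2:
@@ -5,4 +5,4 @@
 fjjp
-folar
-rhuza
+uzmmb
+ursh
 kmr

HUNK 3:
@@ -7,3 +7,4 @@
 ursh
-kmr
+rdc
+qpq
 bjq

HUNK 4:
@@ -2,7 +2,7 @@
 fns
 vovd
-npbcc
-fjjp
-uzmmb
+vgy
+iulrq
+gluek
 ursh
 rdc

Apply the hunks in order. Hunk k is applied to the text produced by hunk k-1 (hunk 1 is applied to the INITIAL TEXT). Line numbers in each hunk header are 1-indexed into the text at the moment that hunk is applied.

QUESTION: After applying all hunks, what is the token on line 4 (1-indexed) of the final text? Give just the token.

Answer: vgy

Derivation:
Hunk 1: at line 2 remove [sonyc] add [npbcc,fjjp] -> 9 lines: smekm fns vovd npbcc fjjp folar rhuza kmr bjq
Hunk 2: at line 5 remove [folar,rhuza] add [uzmmb,ursh] -> 9 lines: smekm fns vovd npbcc fjjp uzmmb ursh kmr bjq
Hunk 3: at line 7 remove [kmr] add [rdc,qpq] -> 10 lines: smekm fns vovd npbcc fjjp uzmmb ursh rdc qpq bjq
Hunk 4: at line 2 remove [npbcc,fjjp,uzmmb] add [vgy,iulrq,gluek] -> 10 lines: smekm fns vovd vgy iulrq gluek ursh rdc qpq bjq
Final line 4: vgy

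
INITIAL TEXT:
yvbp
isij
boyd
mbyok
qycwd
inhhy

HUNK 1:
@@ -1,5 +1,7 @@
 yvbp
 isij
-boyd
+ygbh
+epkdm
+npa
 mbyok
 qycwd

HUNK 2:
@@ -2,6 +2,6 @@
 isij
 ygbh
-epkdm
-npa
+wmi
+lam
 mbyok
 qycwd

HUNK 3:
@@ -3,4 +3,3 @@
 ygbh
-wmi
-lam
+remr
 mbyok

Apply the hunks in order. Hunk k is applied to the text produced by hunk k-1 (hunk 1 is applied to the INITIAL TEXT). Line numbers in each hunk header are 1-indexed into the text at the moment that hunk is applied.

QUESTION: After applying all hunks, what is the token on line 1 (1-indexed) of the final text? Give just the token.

Hunk 1: at line 1 remove [boyd] add [ygbh,epkdm,npa] -> 8 lines: yvbp isij ygbh epkdm npa mbyok qycwd inhhy
Hunk 2: at line 2 remove [epkdm,npa] add [wmi,lam] -> 8 lines: yvbp isij ygbh wmi lam mbyok qycwd inhhy
Hunk 3: at line 3 remove [wmi,lam] add [remr] -> 7 lines: yvbp isij ygbh remr mbyok qycwd inhhy
Final line 1: yvbp

Answer: yvbp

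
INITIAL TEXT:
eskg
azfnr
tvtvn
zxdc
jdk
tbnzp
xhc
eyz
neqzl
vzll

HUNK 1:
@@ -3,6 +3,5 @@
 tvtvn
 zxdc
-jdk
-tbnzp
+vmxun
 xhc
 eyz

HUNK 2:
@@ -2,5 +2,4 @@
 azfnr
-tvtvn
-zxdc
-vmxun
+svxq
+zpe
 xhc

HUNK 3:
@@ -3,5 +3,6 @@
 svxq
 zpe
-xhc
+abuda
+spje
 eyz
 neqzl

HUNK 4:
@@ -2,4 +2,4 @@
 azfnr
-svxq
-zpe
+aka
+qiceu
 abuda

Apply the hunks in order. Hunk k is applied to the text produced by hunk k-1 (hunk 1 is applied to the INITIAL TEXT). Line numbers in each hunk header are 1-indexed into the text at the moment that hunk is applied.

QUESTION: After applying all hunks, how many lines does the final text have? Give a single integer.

Hunk 1: at line 3 remove [jdk,tbnzp] add [vmxun] -> 9 lines: eskg azfnr tvtvn zxdc vmxun xhc eyz neqzl vzll
Hunk 2: at line 2 remove [tvtvn,zxdc,vmxun] add [svxq,zpe] -> 8 lines: eskg azfnr svxq zpe xhc eyz neqzl vzll
Hunk 3: at line 3 remove [xhc] add [abuda,spje] -> 9 lines: eskg azfnr svxq zpe abuda spje eyz neqzl vzll
Hunk 4: at line 2 remove [svxq,zpe] add [aka,qiceu] -> 9 lines: eskg azfnr aka qiceu abuda spje eyz neqzl vzll
Final line count: 9

Answer: 9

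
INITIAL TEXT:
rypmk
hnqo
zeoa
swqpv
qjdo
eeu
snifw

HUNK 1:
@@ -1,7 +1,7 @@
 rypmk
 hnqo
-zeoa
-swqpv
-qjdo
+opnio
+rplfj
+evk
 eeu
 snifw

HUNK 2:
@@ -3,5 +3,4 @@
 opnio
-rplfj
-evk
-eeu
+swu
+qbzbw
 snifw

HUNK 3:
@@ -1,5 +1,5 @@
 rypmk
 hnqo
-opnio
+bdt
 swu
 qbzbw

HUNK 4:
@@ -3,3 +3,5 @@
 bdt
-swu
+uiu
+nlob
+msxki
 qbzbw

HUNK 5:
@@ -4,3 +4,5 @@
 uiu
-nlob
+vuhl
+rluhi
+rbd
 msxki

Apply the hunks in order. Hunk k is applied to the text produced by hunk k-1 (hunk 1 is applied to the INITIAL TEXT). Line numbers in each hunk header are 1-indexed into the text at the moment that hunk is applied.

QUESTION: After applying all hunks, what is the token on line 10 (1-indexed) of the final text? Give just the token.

Hunk 1: at line 1 remove [zeoa,swqpv,qjdo] add [opnio,rplfj,evk] -> 7 lines: rypmk hnqo opnio rplfj evk eeu snifw
Hunk 2: at line 3 remove [rplfj,evk,eeu] add [swu,qbzbw] -> 6 lines: rypmk hnqo opnio swu qbzbw snifw
Hunk 3: at line 1 remove [opnio] add [bdt] -> 6 lines: rypmk hnqo bdt swu qbzbw snifw
Hunk 4: at line 3 remove [swu] add [uiu,nlob,msxki] -> 8 lines: rypmk hnqo bdt uiu nlob msxki qbzbw snifw
Hunk 5: at line 4 remove [nlob] add [vuhl,rluhi,rbd] -> 10 lines: rypmk hnqo bdt uiu vuhl rluhi rbd msxki qbzbw snifw
Final line 10: snifw

Answer: snifw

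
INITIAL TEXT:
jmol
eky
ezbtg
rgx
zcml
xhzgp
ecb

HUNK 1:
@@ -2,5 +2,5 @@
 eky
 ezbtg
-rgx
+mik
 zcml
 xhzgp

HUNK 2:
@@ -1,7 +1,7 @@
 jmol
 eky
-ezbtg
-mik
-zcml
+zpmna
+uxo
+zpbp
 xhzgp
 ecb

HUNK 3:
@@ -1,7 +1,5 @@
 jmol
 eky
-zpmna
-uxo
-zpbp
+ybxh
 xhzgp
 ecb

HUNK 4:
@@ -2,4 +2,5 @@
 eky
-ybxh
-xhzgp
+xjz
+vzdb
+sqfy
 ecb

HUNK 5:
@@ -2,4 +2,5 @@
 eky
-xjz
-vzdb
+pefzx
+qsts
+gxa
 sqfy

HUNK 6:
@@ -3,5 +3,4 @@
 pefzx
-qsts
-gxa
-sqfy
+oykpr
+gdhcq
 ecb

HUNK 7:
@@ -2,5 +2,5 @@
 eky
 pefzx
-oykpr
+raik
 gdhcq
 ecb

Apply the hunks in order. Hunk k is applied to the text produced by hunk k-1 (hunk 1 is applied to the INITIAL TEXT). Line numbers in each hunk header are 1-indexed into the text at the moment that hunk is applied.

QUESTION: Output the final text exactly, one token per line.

Answer: jmol
eky
pefzx
raik
gdhcq
ecb

Derivation:
Hunk 1: at line 2 remove [rgx] add [mik] -> 7 lines: jmol eky ezbtg mik zcml xhzgp ecb
Hunk 2: at line 1 remove [ezbtg,mik,zcml] add [zpmna,uxo,zpbp] -> 7 lines: jmol eky zpmna uxo zpbp xhzgp ecb
Hunk 3: at line 1 remove [zpmna,uxo,zpbp] add [ybxh] -> 5 lines: jmol eky ybxh xhzgp ecb
Hunk 4: at line 2 remove [ybxh,xhzgp] add [xjz,vzdb,sqfy] -> 6 lines: jmol eky xjz vzdb sqfy ecb
Hunk 5: at line 2 remove [xjz,vzdb] add [pefzx,qsts,gxa] -> 7 lines: jmol eky pefzx qsts gxa sqfy ecb
Hunk 6: at line 3 remove [qsts,gxa,sqfy] add [oykpr,gdhcq] -> 6 lines: jmol eky pefzx oykpr gdhcq ecb
Hunk 7: at line 2 remove [oykpr] add [raik] -> 6 lines: jmol eky pefzx raik gdhcq ecb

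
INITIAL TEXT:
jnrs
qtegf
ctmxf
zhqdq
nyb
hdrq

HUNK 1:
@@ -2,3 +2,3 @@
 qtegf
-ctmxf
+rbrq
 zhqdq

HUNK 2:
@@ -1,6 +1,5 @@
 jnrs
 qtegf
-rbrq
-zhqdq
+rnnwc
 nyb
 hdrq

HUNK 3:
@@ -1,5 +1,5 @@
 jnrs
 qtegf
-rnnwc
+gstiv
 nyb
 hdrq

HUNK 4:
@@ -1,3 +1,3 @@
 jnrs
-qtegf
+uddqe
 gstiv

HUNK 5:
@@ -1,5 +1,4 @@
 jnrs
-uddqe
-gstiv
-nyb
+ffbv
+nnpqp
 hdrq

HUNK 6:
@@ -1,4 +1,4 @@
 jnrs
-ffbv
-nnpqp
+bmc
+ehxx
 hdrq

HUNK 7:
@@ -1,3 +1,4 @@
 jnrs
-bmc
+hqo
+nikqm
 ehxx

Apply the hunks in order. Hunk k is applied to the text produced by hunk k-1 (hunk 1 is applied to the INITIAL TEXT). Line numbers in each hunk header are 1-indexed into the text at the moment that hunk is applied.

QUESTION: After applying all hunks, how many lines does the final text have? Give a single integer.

Hunk 1: at line 2 remove [ctmxf] add [rbrq] -> 6 lines: jnrs qtegf rbrq zhqdq nyb hdrq
Hunk 2: at line 1 remove [rbrq,zhqdq] add [rnnwc] -> 5 lines: jnrs qtegf rnnwc nyb hdrq
Hunk 3: at line 1 remove [rnnwc] add [gstiv] -> 5 lines: jnrs qtegf gstiv nyb hdrq
Hunk 4: at line 1 remove [qtegf] add [uddqe] -> 5 lines: jnrs uddqe gstiv nyb hdrq
Hunk 5: at line 1 remove [uddqe,gstiv,nyb] add [ffbv,nnpqp] -> 4 lines: jnrs ffbv nnpqp hdrq
Hunk 6: at line 1 remove [ffbv,nnpqp] add [bmc,ehxx] -> 4 lines: jnrs bmc ehxx hdrq
Hunk 7: at line 1 remove [bmc] add [hqo,nikqm] -> 5 lines: jnrs hqo nikqm ehxx hdrq
Final line count: 5

Answer: 5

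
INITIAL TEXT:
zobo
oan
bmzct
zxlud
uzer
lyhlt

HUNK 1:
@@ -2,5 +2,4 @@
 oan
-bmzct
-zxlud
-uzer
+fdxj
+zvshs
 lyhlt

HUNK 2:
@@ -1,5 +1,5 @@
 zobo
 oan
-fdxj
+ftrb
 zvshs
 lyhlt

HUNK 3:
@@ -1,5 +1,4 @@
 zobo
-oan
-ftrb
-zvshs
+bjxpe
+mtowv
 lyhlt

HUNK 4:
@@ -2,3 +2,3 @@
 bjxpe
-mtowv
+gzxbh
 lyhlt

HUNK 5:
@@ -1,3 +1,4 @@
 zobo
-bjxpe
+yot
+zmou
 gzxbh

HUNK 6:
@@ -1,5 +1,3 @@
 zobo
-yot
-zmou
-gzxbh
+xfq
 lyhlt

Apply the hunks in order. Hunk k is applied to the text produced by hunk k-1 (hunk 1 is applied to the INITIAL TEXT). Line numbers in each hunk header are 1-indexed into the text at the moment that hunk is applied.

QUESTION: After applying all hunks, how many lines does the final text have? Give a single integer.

Answer: 3

Derivation:
Hunk 1: at line 2 remove [bmzct,zxlud,uzer] add [fdxj,zvshs] -> 5 lines: zobo oan fdxj zvshs lyhlt
Hunk 2: at line 1 remove [fdxj] add [ftrb] -> 5 lines: zobo oan ftrb zvshs lyhlt
Hunk 3: at line 1 remove [oan,ftrb,zvshs] add [bjxpe,mtowv] -> 4 lines: zobo bjxpe mtowv lyhlt
Hunk 4: at line 2 remove [mtowv] add [gzxbh] -> 4 lines: zobo bjxpe gzxbh lyhlt
Hunk 5: at line 1 remove [bjxpe] add [yot,zmou] -> 5 lines: zobo yot zmou gzxbh lyhlt
Hunk 6: at line 1 remove [yot,zmou,gzxbh] add [xfq] -> 3 lines: zobo xfq lyhlt
Final line count: 3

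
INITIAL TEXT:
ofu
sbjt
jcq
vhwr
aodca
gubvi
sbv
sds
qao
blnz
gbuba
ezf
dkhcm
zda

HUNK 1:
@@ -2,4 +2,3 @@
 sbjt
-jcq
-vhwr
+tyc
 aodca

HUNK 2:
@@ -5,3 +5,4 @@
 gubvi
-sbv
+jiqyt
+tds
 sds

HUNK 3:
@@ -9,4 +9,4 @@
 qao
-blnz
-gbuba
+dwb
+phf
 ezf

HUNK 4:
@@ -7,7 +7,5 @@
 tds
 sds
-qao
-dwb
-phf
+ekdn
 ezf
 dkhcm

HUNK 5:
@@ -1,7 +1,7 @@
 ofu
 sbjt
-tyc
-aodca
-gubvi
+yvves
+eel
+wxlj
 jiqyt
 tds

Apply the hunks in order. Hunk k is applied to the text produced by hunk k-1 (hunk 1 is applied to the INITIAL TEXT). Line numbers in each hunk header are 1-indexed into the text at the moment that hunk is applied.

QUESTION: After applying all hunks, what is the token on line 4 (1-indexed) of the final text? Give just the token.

Hunk 1: at line 2 remove [jcq,vhwr] add [tyc] -> 13 lines: ofu sbjt tyc aodca gubvi sbv sds qao blnz gbuba ezf dkhcm zda
Hunk 2: at line 5 remove [sbv] add [jiqyt,tds] -> 14 lines: ofu sbjt tyc aodca gubvi jiqyt tds sds qao blnz gbuba ezf dkhcm zda
Hunk 3: at line 9 remove [blnz,gbuba] add [dwb,phf] -> 14 lines: ofu sbjt tyc aodca gubvi jiqyt tds sds qao dwb phf ezf dkhcm zda
Hunk 4: at line 7 remove [qao,dwb,phf] add [ekdn] -> 12 lines: ofu sbjt tyc aodca gubvi jiqyt tds sds ekdn ezf dkhcm zda
Hunk 5: at line 1 remove [tyc,aodca,gubvi] add [yvves,eel,wxlj] -> 12 lines: ofu sbjt yvves eel wxlj jiqyt tds sds ekdn ezf dkhcm zda
Final line 4: eel

Answer: eel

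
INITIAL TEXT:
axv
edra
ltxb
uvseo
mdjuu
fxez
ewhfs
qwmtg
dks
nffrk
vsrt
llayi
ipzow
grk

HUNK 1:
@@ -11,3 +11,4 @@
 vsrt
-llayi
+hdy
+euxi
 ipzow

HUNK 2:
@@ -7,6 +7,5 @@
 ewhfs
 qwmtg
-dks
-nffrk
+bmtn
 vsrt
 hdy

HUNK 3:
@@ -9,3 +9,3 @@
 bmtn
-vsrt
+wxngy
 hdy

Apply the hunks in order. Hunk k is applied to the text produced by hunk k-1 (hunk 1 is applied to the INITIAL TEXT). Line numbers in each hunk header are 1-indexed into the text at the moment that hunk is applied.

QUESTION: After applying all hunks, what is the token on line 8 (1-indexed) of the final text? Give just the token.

Answer: qwmtg

Derivation:
Hunk 1: at line 11 remove [llayi] add [hdy,euxi] -> 15 lines: axv edra ltxb uvseo mdjuu fxez ewhfs qwmtg dks nffrk vsrt hdy euxi ipzow grk
Hunk 2: at line 7 remove [dks,nffrk] add [bmtn] -> 14 lines: axv edra ltxb uvseo mdjuu fxez ewhfs qwmtg bmtn vsrt hdy euxi ipzow grk
Hunk 3: at line 9 remove [vsrt] add [wxngy] -> 14 lines: axv edra ltxb uvseo mdjuu fxez ewhfs qwmtg bmtn wxngy hdy euxi ipzow grk
Final line 8: qwmtg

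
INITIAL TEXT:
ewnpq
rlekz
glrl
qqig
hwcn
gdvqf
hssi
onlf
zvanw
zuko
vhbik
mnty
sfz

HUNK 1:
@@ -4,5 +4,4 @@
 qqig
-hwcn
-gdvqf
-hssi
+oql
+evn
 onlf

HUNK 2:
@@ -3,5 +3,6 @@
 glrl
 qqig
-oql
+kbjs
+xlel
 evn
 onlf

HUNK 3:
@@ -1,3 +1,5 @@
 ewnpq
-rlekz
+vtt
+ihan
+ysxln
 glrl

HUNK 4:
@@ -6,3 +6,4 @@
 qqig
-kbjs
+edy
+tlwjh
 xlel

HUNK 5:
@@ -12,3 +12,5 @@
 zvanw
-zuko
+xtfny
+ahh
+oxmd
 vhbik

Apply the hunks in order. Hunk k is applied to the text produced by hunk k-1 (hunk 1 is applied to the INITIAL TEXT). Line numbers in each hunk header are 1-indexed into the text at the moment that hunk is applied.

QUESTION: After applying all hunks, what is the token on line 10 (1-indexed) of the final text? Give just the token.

Answer: evn

Derivation:
Hunk 1: at line 4 remove [hwcn,gdvqf,hssi] add [oql,evn] -> 12 lines: ewnpq rlekz glrl qqig oql evn onlf zvanw zuko vhbik mnty sfz
Hunk 2: at line 3 remove [oql] add [kbjs,xlel] -> 13 lines: ewnpq rlekz glrl qqig kbjs xlel evn onlf zvanw zuko vhbik mnty sfz
Hunk 3: at line 1 remove [rlekz] add [vtt,ihan,ysxln] -> 15 lines: ewnpq vtt ihan ysxln glrl qqig kbjs xlel evn onlf zvanw zuko vhbik mnty sfz
Hunk 4: at line 6 remove [kbjs] add [edy,tlwjh] -> 16 lines: ewnpq vtt ihan ysxln glrl qqig edy tlwjh xlel evn onlf zvanw zuko vhbik mnty sfz
Hunk 5: at line 12 remove [zuko] add [xtfny,ahh,oxmd] -> 18 lines: ewnpq vtt ihan ysxln glrl qqig edy tlwjh xlel evn onlf zvanw xtfny ahh oxmd vhbik mnty sfz
Final line 10: evn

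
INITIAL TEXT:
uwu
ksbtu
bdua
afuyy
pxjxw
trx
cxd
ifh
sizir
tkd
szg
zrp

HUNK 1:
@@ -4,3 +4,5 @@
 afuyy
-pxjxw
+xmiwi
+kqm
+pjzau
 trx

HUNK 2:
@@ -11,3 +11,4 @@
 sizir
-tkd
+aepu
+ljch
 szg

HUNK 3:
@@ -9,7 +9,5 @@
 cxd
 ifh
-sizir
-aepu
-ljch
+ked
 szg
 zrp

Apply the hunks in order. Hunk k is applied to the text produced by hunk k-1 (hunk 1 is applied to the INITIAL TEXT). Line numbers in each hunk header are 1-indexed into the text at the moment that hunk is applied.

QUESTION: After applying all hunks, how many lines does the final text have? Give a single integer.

Hunk 1: at line 4 remove [pxjxw] add [xmiwi,kqm,pjzau] -> 14 lines: uwu ksbtu bdua afuyy xmiwi kqm pjzau trx cxd ifh sizir tkd szg zrp
Hunk 2: at line 11 remove [tkd] add [aepu,ljch] -> 15 lines: uwu ksbtu bdua afuyy xmiwi kqm pjzau trx cxd ifh sizir aepu ljch szg zrp
Hunk 3: at line 9 remove [sizir,aepu,ljch] add [ked] -> 13 lines: uwu ksbtu bdua afuyy xmiwi kqm pjzau trx cxd ifh ked szg zrp
Final line count: 13

Answer: 13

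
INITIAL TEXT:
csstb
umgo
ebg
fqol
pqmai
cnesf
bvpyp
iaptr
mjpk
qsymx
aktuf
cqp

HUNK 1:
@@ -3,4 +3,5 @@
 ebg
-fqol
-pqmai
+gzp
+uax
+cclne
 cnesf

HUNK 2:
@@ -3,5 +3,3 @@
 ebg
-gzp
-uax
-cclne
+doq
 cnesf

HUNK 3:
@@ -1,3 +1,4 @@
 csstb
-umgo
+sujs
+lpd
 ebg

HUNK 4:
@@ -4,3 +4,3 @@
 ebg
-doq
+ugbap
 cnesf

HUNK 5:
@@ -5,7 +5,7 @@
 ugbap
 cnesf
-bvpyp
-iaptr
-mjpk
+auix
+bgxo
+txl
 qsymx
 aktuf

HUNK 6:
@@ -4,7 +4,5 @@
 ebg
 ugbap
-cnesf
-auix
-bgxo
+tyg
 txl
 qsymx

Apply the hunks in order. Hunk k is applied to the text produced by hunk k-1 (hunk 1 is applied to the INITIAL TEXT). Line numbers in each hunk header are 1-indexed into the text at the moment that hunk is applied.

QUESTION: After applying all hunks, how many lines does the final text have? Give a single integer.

Answer: 10

Derivation:
Hunk 1: at line 3 remove [fqol,pqmai] add [gzp,uax,cclne] -> 13 lines: csstb umgo ebg gzp uax cclne cnesf bvpyp iaptr mjpk qsymx aktuf cqp
Hunk 2: at line 3 remove [gzp,uax,cclne] add [doq] -> 11 lines: csstb umgo ebg doq cnesf bvpyp iaptr mjpk qsymx aktuf cqp
Hunk 3: at line 1 remove [umgo] add [sujs,lpd] -> 12 lines: csstb sujs lpd ebg doq cnesf bvpyp iaptr mjpk qsymx aktuf cqp
Hunk 4: at line 4 remove [doq] add [ugbap] -> 12 lines: csstb sujs lpd ebg ugbap cnesf bvpyp iaptr mjpk qsymx aktuf cqp
Hunk 5: at line 5 remove [bvpyp,iaptr,mjpk] add [auix,bgxo,txl] -> 12 lines: csstb sujs lpd ebg ugbap cnesf auix bgxo txl qsymx aktuf cqp
Hunk 6: at line 4 remove [cnesf,auix,bgxo] add [tyg] -> 10 lines: csstb sujs lpd ebg ugbap tyg txl qsymx aktuf cqp
Final line count: 10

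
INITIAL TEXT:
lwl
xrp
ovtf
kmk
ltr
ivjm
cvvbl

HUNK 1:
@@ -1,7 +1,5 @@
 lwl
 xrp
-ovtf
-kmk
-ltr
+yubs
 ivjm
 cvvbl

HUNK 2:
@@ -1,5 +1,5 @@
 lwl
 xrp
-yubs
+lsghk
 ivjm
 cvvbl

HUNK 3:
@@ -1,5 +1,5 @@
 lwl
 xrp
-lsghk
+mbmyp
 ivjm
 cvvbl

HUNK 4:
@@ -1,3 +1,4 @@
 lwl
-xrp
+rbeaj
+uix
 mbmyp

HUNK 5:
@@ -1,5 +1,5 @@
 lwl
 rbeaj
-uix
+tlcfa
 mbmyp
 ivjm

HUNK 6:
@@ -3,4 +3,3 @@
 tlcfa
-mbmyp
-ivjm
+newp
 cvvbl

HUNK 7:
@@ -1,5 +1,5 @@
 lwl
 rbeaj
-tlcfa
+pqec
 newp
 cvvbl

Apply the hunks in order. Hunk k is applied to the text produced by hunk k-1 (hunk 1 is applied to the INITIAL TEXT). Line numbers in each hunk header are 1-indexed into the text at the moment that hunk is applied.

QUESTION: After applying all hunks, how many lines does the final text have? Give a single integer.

Answer: 5

Derivation:
Hunk 1: at line 1 remove [ovtf,kmk,ltr] add [yubs] -> 5 lines: lwl xrp yubs ivjm cvvbl
Hunk 2: at line 1 remove [yubs] add [lsghk] -> 5 lines: lwl xrp lsghk ivjm cvvbl
Hunk 3: at line 1 remove [lsghk] add [mbmyp] -> 5 lines: lwl xrp mbmyp ivjm cvvbl
Hunk 4: at line 1 remove [xrp] add [rbeaj,uix] -> 6 lines: lwl rbeaj uix mbmyp ivjm cvvbl
Hunk 5: at line 1 remove [uix] add [tlcfa] -> 6 lines: lwl rbeaj tlcfa mbmyp ivjm cvvbl
Hunk 6: at line 3 remove [mbmyp,ivjm] add [newp] -> 5 lines: lwl rbeaj tlcfa newp cvvbl
Hunk 7: at line 1 remove [tlcfa] add [pqec] -> 5 lines: lwl rbeaj pqec newp cvvbl
Final line count: 5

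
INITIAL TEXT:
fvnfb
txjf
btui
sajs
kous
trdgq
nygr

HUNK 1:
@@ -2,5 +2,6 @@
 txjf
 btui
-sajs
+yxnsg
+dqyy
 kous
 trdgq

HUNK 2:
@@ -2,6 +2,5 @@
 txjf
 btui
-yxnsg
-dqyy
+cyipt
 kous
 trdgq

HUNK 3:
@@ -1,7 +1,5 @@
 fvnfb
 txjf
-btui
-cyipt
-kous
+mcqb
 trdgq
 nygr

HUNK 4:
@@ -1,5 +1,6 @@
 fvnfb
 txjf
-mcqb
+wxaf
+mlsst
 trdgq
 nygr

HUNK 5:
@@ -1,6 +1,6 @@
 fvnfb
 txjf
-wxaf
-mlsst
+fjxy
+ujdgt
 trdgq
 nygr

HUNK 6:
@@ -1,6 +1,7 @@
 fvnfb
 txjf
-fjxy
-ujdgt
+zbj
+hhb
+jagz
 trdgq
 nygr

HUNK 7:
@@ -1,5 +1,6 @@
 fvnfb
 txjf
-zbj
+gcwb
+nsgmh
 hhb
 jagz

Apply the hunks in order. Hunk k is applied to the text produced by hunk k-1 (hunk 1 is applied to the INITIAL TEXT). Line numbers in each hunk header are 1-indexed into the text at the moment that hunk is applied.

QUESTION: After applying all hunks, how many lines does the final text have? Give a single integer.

Hunk 1: at line 2 remove [sajs] add [yxnsg,dqyy] -> 8 lines: fvnfb txjf btui yxnsg dqyy kous trdgq nygr
Hunk 2: at line 2 remove [yxnsg,dqyy] add [cyipt] -> 7 lines: fvnfb txjf btui cyipt kous trdgq nygr
Hunk 3: at line 1 remove [btui,cyipt,kous] add [mcqb] -> 5 lines: fvnfb txjf mcqb trdgq nygr
Hunk 4: at line 1 remove [mcqb] add [wxaf,mlsst] -> 6 lines: fvnfb txjf wxaf mlsst trdgq nygr
Hunk 5: at line 1 remove [wxaf,mlsst] add [fjxy,ujdgt] -> 6 lines: fvnfb txjf fjxy ujdgt trdgq nygr
Hunk 6: at line 1 remove [fjxy,ujdgt] add [zbj,hhb,jagz] -> 7 lines: fvnfb txjf zbj hhb jagz trdgq nygr
Hunk 7: at line 1 remove [zbj] add [gcwb,nsgmh] -> 8 lines: fvnfb txjf gcwb nsgmh hhb jagz trdgq nygr
Final line count: 8

Answer: 8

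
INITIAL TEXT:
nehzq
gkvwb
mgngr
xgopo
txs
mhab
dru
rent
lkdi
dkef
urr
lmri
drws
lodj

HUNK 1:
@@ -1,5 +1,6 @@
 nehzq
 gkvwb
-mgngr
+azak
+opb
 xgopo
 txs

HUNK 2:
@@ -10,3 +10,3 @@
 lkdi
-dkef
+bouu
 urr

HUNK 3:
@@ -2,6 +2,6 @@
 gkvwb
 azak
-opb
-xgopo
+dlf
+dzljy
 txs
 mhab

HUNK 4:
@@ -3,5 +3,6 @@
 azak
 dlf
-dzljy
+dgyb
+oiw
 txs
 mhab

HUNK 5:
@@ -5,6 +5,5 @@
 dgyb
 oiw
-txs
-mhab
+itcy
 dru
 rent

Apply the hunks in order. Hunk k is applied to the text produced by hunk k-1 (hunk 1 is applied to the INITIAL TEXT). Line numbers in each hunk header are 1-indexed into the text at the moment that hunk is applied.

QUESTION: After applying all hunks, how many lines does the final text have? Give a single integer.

Answer: 15

Derivation:
Hunk 1: at line 1 remove [mgngr] add [azak,opb] -> 15 lines: nehzq gkvwb azak opb xgopo txs mhab dru rent lkdi dkef urr lmri drws lodj
Hunk 2: at line 10 remove [dkef] add [bouu] -> 15 lines: nehzq gkvwb azak opb xgopo txs mhab dru rent lkdi bouu urr lmri drws lodj
Hunk 3: at line 2 remove [opb,xgopo] add [dlf,dzljy] -> 15 lines: nehzq gkvwb azak dlf dzljy txs mhab dru rent lkdi bouu urr lmri drws lodj
Hunk 4: at line 3 remove [dzljy] add [dgyb,oiw] -> 16 lines: nehzq gkvwb azak dlf dgyb oiw txs mhab dru rent lkdi bouu urr lmri drws lodj
Hunk 5: at line 5 remove [txs,mhab] add [itcy] -> 15 lines: nehzq gkvwb azak dlf dgyb oiw itcy dru rent lkdi bouu urr lmri drws lodj
Final line count: 15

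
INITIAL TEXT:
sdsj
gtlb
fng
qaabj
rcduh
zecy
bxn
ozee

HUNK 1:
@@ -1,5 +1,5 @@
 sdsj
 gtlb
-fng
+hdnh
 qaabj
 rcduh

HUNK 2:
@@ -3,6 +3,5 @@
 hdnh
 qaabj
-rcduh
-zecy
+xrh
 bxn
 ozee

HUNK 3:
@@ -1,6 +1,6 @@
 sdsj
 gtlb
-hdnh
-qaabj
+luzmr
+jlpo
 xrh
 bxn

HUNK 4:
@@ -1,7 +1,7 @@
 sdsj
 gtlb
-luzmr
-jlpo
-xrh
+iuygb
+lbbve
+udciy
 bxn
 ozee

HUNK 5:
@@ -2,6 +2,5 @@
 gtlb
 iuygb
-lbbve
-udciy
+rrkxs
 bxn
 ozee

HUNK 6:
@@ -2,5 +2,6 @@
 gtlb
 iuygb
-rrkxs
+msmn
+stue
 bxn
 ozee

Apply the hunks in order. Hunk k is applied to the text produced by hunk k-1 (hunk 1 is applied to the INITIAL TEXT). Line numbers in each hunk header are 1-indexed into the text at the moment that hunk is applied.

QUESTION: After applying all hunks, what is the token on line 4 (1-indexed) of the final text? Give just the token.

Hunk 1: at line 1 remove [fng] add [hdnh] -> 8 lines: sdsj gtlb hdnh qaabj rcduh zecy bxn ozee
Hunk 2: at line 3 remove [rcduh,zecy] add [xrh] -> 7 lines: sdsj gtlb hdnh qaabj xrh bxn ozee
Hunk 3: at line 1 remove [hdnh,qaabj] add [luzmr,jlpo] -> 7 lines: sdsj gtlb luzmr jlpo xrh bxn ozee
Hunk 4: at line 1 remove [luzmr,jlpo,xrh] add [iuygb,lbbve,udciy] -> 7 lines: sdsj gtlb iuygb lbbve udciy bxn ozee
Hunk 5: at line 2 remove [lbbve,udciy] add [rrkxs] -> 6 lines: sdsj gtlb iuygb rrkxs bxn ozee
Hunk 6: at line 2 remove [rrkxs] add [msmn,stue] -> 7 lines: sdsj gtlb iuygb msmn stue bxn ozee
Final line 4: msmn

Answer: msmn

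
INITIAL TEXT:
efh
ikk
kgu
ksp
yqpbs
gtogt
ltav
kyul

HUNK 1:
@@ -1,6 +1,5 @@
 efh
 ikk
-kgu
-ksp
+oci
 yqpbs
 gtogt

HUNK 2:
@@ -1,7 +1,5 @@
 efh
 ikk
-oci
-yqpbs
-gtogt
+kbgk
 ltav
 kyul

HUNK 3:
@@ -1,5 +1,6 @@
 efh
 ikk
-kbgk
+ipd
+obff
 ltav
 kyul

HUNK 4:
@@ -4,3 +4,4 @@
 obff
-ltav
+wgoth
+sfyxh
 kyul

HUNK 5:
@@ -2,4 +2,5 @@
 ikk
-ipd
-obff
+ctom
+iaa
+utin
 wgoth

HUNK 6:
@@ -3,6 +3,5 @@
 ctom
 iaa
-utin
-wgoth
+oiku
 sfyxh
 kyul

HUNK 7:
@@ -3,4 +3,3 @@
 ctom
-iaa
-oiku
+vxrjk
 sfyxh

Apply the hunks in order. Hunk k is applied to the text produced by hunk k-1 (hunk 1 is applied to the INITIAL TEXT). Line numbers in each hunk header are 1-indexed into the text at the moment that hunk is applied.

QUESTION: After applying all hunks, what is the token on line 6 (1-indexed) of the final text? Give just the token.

Answer: kyul

Derivation:
Hunk 1: at line 1 remove [kgu,ksp] add [oci] -> 7 lines: efh ikk oci yqpbs gtogt ltav kyul
Hunk 2: at line 1 remove [oci,yqpbs,gtogt] add [kbgk] -> 5 lines: efh ikk kbgk ltav kyul
Hunk 3: at line 1 remove [kbgk] add [ipd,obff] -> 6 lines: efh ikk ipd obff ltav kyul
Hunk 4: at line 4 remove [ltav] add [wgoth,sfyxh] -> 7 lines: efh ikk ipd obff wgoth sfyxh kyul
Hunk 5: at line 2 remove [ipd,obff] add [ctom,iaa,utin] -> 8 lines: efh ikk ctom iaa utin wgoth sfyxh kyul
Hunk 6: at line 3 remove [utin,wgoth] add [oiku] -> 7 lines: efh ikk ctom iaa oiku sfyxh kyul
Hunk 7: at line 3 remove [iaa,oiku] add [vxrjk] -> 6 lines: efh ikk ctom vxrjk sfyxh kyul
Final line 6: kyul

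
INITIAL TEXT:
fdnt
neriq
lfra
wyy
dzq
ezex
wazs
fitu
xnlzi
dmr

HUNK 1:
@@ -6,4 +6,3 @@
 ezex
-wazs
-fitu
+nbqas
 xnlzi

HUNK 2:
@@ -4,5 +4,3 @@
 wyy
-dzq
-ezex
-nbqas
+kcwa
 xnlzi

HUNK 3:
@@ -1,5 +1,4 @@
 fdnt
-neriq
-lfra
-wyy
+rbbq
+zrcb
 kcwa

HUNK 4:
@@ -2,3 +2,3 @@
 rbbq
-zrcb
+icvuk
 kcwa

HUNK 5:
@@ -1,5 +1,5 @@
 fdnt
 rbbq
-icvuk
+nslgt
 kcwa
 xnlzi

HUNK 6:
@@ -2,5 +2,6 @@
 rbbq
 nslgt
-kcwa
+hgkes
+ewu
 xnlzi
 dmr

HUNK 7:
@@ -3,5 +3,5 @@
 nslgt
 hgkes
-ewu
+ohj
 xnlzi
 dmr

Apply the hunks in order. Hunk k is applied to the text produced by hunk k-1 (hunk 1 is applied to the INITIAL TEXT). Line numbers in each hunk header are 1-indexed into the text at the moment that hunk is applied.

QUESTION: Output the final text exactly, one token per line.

Answer: fdnt
rbbq
nslgt
hgkes
ohj
xnlzi
dmr

Derivation:
Hunk 1: at line 6 remove [wazs,fitu] add [nbqas] -> 9 lines: fdnt neriq lfra wyy dzq ezex nbqas xnlzi dmr
Hunk 2: at line 4 remove [dzq,ezex,nbqas] add [kcwa] -> 7 lines: fdnt neriq lfra wyy kcwa xnlzi dmr
Hunk 3: at line 1 remove [neriq,lfra,wyy] add [rbbq,zrcb] -> 6 lines: fdnt rbbq zrcb kcwa xnlzi dmr
Hunk 4: at line 2 remove [zrcb] add [icvuk] -> 6 lines: fdnt rbbq icvuk kcwa xnlzi dmr
Hunk 5: at line 1 remove [icvuk] add [nslgt] -> 6 lines: fdnt rbbq nslgt kcwa xnlzi dmr
Hunk 6: at line 2 remove [kcwa] add [hgkes,ewu] -> 7 lines: fdnt rbbq nslgt hgkes ewu xnlzi dmr
Hunk 7: at line 3 remove [ewu] add [ohj] -> 7 lines: fdnt rbbq nslgt hgkes ohj xnlzi dmr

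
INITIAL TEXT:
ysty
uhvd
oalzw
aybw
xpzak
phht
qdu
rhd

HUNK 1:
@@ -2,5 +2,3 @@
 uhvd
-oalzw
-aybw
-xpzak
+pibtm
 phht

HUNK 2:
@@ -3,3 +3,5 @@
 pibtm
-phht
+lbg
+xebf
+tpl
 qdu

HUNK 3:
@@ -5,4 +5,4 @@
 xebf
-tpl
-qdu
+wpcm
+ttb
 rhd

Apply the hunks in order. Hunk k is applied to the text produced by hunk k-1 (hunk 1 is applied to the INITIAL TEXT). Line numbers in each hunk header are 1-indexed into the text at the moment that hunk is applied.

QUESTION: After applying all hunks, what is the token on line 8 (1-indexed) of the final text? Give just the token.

Hunk 1: at line 2 remove [oalzw,aybw,xpzak] add [pibtm] -> 6 lines: ysty uhvd pibtm phht qdu rhd
Hunk 2: at line 3 remove [phht] add [lbg,xebf,tpl] -> 8 lines: ysty uhvd pibtm lbg xebf tpl qdu rhd
Hunk 3: at line 5 remove [tpl,qdu] add [wpcm,ttb] -> 8 lines: ysty uhvd pibtm lbg xebf wpcm ttb rhd
Final line 8: rhd

Answer: rhd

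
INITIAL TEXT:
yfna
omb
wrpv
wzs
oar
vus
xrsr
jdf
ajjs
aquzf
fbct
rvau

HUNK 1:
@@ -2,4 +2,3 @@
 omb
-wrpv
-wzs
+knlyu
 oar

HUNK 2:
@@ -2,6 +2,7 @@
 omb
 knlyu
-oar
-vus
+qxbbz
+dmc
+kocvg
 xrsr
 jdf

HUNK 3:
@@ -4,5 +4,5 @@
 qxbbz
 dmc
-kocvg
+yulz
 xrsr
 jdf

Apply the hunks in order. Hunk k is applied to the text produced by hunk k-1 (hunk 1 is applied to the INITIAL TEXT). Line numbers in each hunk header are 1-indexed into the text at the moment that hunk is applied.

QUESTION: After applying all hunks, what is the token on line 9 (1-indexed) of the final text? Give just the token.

Answer: ajjs

Derivation:
Hunk 1: at line 2 remove [wrpv,wzs] add [knlyu] -> 11 lines: yfna omb knlyu oar vus xrsr jdf ajjs aquzf fbct rvau
Hunk 2: at line 2 remove [oar,vus] add [qxbbz,dmc,kocvg] -> 12 lines: yfna omb knlyu qxbbz dmc kocvg xrsr jdf ajjs aquzf fbct rvau
Hunk 3: at line 4 remove [kocvg] add [yulz] -> 12 lines: yfna omb knlyu qxbbz dmc yulz xrsr jdf ajjs aquzf fbct rvau
Final line 9: ajjs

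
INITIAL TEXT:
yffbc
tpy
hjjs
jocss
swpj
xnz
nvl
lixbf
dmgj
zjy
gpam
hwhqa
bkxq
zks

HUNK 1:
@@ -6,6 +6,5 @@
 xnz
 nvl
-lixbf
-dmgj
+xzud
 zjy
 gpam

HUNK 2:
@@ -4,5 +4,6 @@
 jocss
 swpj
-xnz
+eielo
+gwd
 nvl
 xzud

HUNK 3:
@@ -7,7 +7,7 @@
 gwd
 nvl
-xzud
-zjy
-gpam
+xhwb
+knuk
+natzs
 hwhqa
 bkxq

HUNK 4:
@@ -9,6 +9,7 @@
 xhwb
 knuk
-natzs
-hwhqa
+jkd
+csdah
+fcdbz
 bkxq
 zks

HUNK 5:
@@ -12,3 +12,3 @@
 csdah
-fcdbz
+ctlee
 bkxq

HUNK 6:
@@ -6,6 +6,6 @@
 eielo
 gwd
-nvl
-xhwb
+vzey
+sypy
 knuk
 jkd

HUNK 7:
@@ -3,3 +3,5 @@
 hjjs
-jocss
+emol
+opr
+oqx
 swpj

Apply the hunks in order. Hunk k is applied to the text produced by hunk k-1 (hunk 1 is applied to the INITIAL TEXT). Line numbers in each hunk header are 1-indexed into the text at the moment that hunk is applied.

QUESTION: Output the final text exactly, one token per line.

Answer: yffbc
tpy
hjjs
emol
opr
oqx
swpj
eielo
gwd
vzey
sypy
knuk
jkd
csdah
ctlee
bkxq
zks

Derivation:
Hunk 1: at line 6 remove [lixbf,dmgj] add [xzud] -> 13 lines: yffbc tpy hjjs jocss swpj xnz nvl xzud zjy gpam hwhqa bkxq zks
Hunk 2: at line 4 remove [xnz] add [eielo,gwd] -> 14 lines: yffbc tpy hjjs jocss swpj eielo gwd nvl xzud zjy gpam hwhqa bkxq zks
Hunk 3: at line 7 remove [xzud,zjy,gpam] add [xhwb,knuk,natzs] -> 14 lines: yffbc tpy hjjs jocss swpj eielo gwd nvl xhwb knuk natzs hwhqa bkxq zks
Hunk 4: at line 9 remove [natzs,hwhqa] add [jkd,csdah,fcdbz] -> 15 lines: yffbc tpy hjjs jocss swpj eielo gwd nvl xhwb knuk jkd csdah fcdbz bkxq zks
Hunk 5: at line 12 remove [fcdbz] add [ctlee] -> 15 lines: yffbc tpy hjjs jocss swpj eielo gwd nvl xhwb knuk jkd csdah ctlee bkxq zks
Hunk 6: at line 6 remove [nvl,xhwb] add [vzey,sypy] -> 15 lines: yffbc tpy hjjs jocss swpj eielo gwd vzey sypy knuk jkd csdah ctlee bkxq zks
Hunk 7: at line 3 remove [jocss] add [emol,opr,oqx] -> 17 lines: yffbc tpy hjjs emol opr oqx swpj eielo gwd vzey sypy knuk jkd csdah ctlee bkxq zks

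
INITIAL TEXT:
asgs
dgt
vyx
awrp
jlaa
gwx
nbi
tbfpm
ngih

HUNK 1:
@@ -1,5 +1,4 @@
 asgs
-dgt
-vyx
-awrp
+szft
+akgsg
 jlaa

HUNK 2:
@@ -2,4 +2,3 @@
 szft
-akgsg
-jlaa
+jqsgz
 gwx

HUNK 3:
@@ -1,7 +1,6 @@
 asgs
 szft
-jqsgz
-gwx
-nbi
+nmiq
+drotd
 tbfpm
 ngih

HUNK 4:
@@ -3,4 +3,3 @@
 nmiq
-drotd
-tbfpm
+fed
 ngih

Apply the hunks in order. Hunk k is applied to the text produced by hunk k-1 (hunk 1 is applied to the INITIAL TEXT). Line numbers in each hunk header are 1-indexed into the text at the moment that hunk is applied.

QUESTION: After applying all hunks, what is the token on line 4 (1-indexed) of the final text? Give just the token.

Hunk 1: at line 1 remove [dgt,vyx,awrp] add [szft,akgsg] -> 8 lines: asgs szft akgsg jlaa gwx nbi tbfpm ngih
Hunk 2: at line 2 remove [akgsg,jlaa] add [jqsgz] -> 7 lines: asgs szft jqsgz gwx nbi tbfpm ngih
Hunk 3: at line 1 remove [jqsgz,gwx,nbi] add [nmiq,drotd] -> 6 lines: asgs szft nmiq drotd tbfpm ngih
Hunk 4: at line 3 remove [drotd,tbfpm] add [fed] -> 5 lines: asgs szft nmiq fed ngih
Final line 4: fed

Answer: fed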